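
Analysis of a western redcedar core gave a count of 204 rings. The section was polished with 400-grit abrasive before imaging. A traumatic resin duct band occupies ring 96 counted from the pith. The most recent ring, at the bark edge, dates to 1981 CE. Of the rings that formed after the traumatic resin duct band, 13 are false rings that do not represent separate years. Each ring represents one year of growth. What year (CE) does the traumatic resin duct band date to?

The traumatic resin duct band sits at ring 96 from the pith, so 204 − 96 = 108 rings formed after it.
Excluding 13 false rings: 108 − 13 = 95.
The ring at the bark edge is 1981 CE, so the traumatic resin duct band dates to 1981 − 95 = 1886 CE.

1886 CE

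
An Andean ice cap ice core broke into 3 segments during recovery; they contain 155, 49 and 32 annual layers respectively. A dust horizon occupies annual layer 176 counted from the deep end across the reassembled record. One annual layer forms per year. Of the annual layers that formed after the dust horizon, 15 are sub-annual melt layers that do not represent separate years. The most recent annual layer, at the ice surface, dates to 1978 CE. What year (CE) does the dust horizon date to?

Total annual layers = 155 + 49 + 32 = 236.
236 − 176 = 60 annual layers lie beyond the dust horizon toward the ice surface.
60 − 15 false = 45 true annual layers after the dust horizon.
The annual layer at the ice surface is 1978 CE, so the dust horizon dates to 1978 − 45 = 1933 CE.

1933 CE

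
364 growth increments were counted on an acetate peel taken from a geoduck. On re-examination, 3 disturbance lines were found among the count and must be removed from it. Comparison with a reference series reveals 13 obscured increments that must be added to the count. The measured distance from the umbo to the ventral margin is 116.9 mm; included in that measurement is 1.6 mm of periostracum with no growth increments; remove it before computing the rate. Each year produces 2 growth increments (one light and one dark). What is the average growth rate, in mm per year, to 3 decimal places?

True growth increment count = 364 − 3 + 13 = 374.
With 2 growth increments per year, 374 / 2 = 187 years.
Net length = 116.9 − 1.6 = 115.3 mm.
115.3 mm over 187 years gives 115.3 / 187 ≈ 0.617 mm per year.

0.617 mm per year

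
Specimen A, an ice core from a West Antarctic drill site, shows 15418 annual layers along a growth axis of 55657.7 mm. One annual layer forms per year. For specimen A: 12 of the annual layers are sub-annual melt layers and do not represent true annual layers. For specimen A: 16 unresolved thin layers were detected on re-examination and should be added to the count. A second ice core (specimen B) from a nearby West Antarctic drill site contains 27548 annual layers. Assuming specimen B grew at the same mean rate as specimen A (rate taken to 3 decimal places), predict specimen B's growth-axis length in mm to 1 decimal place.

Specimen A: adjusted count: 15418 − 12 + 16 = 15422 annual layers.
A: Extension rate ≈ 55657.7 / 15422 = 3.609 mm per year.
B's length ≈ 3.609 × 27548 = 99420.7 mm.

99420.7 mm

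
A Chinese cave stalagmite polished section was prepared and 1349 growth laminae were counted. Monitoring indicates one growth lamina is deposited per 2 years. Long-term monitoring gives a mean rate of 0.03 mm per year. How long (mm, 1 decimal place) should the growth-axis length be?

At 2 years per growth lamina, 1349 × 2 = 2698 years.
Length ≈ 0.03 × 2698 = 80.9 mm.

80.9 mm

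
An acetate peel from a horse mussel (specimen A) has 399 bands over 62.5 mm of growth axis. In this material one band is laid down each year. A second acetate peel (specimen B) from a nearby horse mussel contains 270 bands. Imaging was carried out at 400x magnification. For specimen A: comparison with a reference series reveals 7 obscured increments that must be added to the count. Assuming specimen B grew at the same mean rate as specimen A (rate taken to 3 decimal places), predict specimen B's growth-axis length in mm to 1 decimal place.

41.6 mm

Specimen A: adjusted count: 399 + 7 = 406 bands.
A: Extension rate ≈ 62.5 / 406 = 0.154 mm/year.
B's length ≈ 0.154 × 270 = 41.6 mm.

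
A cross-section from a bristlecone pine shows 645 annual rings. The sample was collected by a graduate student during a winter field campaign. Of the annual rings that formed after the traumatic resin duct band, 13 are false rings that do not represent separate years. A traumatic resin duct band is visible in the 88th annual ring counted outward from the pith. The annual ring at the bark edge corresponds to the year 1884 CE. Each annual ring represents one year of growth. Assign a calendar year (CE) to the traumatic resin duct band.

Between annual ring 88 and the bark edge there are 645 − 88 = 557 annual rings.
557 − 13 false = 544 true annual rings after the traumatic resin duct band.
Counting back 544 years from 1884 CE places the traumatic resin duct band in 1884 − 544 = 1340 CE.

1340 CE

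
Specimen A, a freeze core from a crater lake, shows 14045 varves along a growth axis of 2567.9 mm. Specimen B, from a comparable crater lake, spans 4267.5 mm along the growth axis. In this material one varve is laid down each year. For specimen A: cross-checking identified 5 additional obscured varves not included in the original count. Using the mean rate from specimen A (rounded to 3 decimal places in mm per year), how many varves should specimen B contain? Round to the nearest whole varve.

23320 varves

Specimen A: true varve count = 14045 + 5 = 14050.
A: Extension rate ≈ 2567.9 / 14050 = 0.183 mm/yr.
Specimen B: 4267.5 mm / 0.183 mm per year = 23319.67 years ≈ 23320 varves.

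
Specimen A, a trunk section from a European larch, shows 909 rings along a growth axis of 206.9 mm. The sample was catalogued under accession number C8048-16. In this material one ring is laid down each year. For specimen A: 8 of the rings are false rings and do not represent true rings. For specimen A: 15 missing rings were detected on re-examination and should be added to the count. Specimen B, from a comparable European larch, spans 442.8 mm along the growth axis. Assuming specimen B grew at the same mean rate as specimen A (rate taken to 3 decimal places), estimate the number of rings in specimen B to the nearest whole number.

Specimen A: true ring count = 909 − 8 + 15 = 916.
A: Extension rate ≈ 206.9 / 916 = 0.226 mm per year.
Specimen B: 442.8 mm / 0.226 mm per year = 1959.29 years ≈ 1959 rings.

1959 rings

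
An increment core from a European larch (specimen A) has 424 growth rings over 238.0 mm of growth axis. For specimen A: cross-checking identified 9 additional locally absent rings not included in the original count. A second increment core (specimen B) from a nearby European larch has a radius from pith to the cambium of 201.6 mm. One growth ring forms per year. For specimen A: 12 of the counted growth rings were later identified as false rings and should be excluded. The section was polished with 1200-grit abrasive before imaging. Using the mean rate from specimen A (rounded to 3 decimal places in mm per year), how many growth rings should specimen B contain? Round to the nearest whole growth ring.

Specimen A: true growth ring count = 424 − 12 + 9 = 421.
A: Mean rate = 238.0 mm / 421 years ≈ 0.565 mm/year.
Specimen B: 201.6 mm / 0.565 mm per year = 356.81 years ≈ 357 growth rings.

357 growth rings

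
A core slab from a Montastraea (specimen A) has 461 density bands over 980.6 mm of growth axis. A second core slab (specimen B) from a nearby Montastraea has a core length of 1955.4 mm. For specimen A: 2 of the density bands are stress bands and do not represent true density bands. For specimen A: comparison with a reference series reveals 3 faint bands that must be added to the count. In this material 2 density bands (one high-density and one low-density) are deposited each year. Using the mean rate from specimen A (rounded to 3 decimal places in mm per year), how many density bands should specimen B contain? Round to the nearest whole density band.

Specimen A: correcting the raw count gives 461 − 2 + 3 = 462 true density bands.
Specimen A: 462 density bands at 2 per year is 462 / 2 = 231 years.
A: Mean rate = 980.6 mm / 231 years ≈ 4.245 mm per year.
For B, 1955.4 / 4.245 = 460.64 years; at 2 density bands per year that is 460.64 × 2 ≈ 921 density bands.

921 density bands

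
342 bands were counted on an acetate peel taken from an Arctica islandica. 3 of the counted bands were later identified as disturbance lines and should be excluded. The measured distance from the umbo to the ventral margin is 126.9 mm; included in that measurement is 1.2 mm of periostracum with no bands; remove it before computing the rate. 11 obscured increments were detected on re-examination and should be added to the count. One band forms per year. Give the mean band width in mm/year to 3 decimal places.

After corrections the count is 342 − 3 + 11 = 350 bands.
Removing the 1.2 mm offcut leaves 126.9 − 1.2 = 125.7 mm.
125.7 mm over 350 years gives 125.7 / 350 ≈ 0.359 mm/year.

0.359 mm/year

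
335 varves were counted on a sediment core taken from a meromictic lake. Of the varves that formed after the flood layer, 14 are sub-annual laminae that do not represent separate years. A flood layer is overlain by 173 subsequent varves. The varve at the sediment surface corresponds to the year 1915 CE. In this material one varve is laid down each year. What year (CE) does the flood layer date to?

173 varves formed after the flood layer.
Excluding 14 false varves: 173 − 14 = 159.
Counting back 159 years from 1915 CE places the flood layer in 1915 − 159 = 1756 CE.

1756 CE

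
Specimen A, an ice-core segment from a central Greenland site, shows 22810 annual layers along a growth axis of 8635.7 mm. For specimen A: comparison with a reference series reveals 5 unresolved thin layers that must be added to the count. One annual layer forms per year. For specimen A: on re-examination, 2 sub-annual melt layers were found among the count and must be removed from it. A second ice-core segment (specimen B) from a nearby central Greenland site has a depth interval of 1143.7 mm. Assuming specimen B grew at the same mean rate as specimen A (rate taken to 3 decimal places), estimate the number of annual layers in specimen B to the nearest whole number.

3018 annual layers

Specimen A: true annual layer count = 22810 − 2 + 5 = 22813.
A: Extension rate ≈ 8635.7 / 22813 = 0.379 mm per year.
For B, 1143.7 / 0.379 = 3017.68 years ≈ 3018 annual layers.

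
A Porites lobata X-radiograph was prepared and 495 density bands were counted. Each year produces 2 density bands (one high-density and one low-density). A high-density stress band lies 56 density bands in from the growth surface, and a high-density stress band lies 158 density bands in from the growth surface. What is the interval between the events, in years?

51 yr

158 − 56 = 102 density bands lie between the two events.
With 2 density bands per year, 102 / 2 = 51 years.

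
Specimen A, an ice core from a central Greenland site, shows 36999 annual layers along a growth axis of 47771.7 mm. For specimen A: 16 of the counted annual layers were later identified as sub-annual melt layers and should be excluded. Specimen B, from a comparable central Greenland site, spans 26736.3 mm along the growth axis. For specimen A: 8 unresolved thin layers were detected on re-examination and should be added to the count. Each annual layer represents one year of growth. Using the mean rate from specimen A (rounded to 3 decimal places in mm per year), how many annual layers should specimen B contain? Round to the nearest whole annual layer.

Specimen A: correcting the raw count gives 36999 − 16 + 8 = 36991 true annual layers.
A: Mean rate = 47771.7 mm / 36991 years ≈ 1.291 mm/yr.
B spans 26736.3 / 1.291 = 20709.76 years ≈ 20710 annual layers.

20710 annual layers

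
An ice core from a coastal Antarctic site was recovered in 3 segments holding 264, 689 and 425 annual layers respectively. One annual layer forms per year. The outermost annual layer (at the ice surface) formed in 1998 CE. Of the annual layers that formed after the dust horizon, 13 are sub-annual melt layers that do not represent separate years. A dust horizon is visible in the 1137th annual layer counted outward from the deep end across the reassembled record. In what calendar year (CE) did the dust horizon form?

1770 CE

Total annual layers = 264 + 689 + 425 = 1378.
1378 − 1137 = 241 annual layers lie beyond the dust horizon toward the ice surface.
241 − 13 false = 228 true annual layers after the dust horizon.
The annual layer at the ice surface is 1998 CE, so the dust horizon dates to 1998 − 228 = 1770 CE.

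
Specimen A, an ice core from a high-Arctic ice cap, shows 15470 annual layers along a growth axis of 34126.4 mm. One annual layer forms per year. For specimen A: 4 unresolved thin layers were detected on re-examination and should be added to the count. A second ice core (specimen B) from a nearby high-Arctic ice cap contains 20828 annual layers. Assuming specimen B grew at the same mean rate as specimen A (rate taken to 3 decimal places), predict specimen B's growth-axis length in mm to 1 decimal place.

45925.7 mm

Specimen A: after corrections the count is 15470 + 4 = 15474 annual layers.
A: Mean rate = 34126.4 mm / 15474 years ≈ 2.205 mm/yr.
Length of B = 2.205 × 20828 = 45925.7 mm.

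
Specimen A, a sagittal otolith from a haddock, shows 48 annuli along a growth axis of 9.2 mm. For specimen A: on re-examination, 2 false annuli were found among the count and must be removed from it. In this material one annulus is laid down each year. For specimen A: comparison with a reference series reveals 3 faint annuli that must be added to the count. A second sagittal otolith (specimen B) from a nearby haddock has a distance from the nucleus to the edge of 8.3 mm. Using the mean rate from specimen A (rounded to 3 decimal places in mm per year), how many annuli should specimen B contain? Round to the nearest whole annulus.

44 annuli

Specimen A: correcting the raw count gives 48 − 2 + 3 = 49 true annuli.
A: Extension rate ≈ 9.2 / 49 = 0.188 mm per year.
For B, 8.3 / 0.188 = 44.15 years ≈ 44 annuli.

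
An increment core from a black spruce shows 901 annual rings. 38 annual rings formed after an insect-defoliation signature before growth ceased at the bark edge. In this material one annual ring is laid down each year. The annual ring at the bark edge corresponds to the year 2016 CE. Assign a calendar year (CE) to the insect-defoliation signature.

1978 CE

There are 38 annual rings younger than the insect-defoliation signature.
2016 − 38 = 1978 CE.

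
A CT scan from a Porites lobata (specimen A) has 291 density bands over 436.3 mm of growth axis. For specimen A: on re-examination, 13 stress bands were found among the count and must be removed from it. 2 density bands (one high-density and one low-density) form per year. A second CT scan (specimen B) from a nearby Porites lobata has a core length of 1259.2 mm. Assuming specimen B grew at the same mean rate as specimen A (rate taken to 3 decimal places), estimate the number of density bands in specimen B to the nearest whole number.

802 density bands

Specimen A: adjusted count: 291 − 13 = 278 density bands.
Specimen A: with 2 density bands per year, 278 / 2 = 139 years.
A: Extension rate ≈ 436.3 / 139 = 3.139 mm/yr.
B spans 1259.2 / 3.139 = 401.15 years; at 2 density bands per year that is 401.15 × 2 ≈ 802 density bands.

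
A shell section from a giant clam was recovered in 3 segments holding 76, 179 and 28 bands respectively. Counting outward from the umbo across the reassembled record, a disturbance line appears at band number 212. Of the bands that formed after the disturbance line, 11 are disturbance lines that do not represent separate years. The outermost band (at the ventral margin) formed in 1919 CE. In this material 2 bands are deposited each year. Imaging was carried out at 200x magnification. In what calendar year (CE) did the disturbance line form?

1889 CE

Total bands = 76 + 179 + 28 = 283.
Between band 212 and the ventral margin there are 283 − 212 = 71 bands.
Excluding 11 false bands: 71 − 11 = 60.
Dividing by 2 bands per year: 60 / 2 = 30 years.
1919 − 30 = 1889 CE.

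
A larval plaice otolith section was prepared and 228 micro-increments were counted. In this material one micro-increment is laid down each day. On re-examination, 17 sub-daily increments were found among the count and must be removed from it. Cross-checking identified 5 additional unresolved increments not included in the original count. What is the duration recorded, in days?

Adjusted count: 228 − 17 + 5 = 216 micro-increments.
One micro-increment per day makes the duration 216 days.

216 d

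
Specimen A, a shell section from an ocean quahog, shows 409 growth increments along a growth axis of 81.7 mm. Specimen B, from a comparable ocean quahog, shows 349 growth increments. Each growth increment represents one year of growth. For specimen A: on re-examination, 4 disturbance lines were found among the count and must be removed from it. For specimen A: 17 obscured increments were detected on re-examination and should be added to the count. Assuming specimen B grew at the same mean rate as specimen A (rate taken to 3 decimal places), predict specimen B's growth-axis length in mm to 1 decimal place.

67.7 mm

Specimen A: correcting the raw count gives 409 − 4 + 17 = 422 true growth increments.
A: Mean rate = 81.7 mm / 422 years ≈ 0.194 mm/year.
Length of B = 0.194 × 349 = 67.7 mm.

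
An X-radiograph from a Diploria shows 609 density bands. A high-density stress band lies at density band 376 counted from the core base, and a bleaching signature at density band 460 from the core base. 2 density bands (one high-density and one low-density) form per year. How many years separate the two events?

42 years

The two markers are separated by 460 − 376 = 84 density bands.
Dividing by 2 density bands per year: 84 / 2 = 42 years.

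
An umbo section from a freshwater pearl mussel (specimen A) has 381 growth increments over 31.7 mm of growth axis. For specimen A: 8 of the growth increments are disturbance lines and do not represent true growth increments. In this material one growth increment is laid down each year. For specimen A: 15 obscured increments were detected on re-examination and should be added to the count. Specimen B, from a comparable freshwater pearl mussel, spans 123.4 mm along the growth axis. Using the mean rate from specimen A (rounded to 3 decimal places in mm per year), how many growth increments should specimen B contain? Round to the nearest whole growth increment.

Specimen A: adjusted count: 381 − 8 + 15 = 388 growth increments.
A: Mean rate = 31.7 mm / 388 years ≈ 0.082 mm/yr.
Specimen B: 123.4 mm / 0.082 mm per year = 1504.88 years ≈ 1505 growth increments.

1505 growth increments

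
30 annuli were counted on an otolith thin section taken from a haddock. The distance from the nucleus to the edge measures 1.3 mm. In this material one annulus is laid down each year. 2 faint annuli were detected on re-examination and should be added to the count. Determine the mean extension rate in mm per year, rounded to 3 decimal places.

Correcting the raw count gives 30 + 2 = 32 true annuli.
Extension rate ≈ 1.3 / 32 = 0.041 mm per year.

0.041 mm per year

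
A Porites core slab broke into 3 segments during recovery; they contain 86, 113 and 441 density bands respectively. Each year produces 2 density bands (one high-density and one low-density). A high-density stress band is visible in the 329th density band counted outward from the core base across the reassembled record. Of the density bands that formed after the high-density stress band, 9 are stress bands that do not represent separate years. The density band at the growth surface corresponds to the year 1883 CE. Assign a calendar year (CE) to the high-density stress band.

Total density bands = 86 + 113 + 441 = 640.
Between density band 329 and the growth surface there are 640 − 329 = 311 density bands.
Removing the 9 false density bands leaves 311 − 9 = 302 true density bands beyond the high-density stress band.
Dividing by 2 density bands per year: 302 / 2 = 151 years.
1883 − 151 = 1732 CE.

1732 CE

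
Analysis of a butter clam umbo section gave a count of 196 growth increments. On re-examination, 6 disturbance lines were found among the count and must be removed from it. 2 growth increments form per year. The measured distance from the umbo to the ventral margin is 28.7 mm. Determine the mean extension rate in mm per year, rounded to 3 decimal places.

After corrections the count is 196 − 6 = 190 growth increments.
With 2 growth increments per year, 190 / 2 = 95 years.
28.7 mm over 95 years gives 28.7 / 95 ≈ 0.302 mm per year.

0.302 mm per year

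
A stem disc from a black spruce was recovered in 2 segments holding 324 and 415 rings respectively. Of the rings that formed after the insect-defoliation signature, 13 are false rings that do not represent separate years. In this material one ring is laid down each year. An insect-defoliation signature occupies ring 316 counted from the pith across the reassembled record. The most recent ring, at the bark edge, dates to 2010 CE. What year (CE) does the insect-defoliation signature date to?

Total rings = 324 + 415 = 739.
The insect-defoliation signature sits at ring 316 from the pith, so 739 − 316 = 423 rings formed after it.
Removing the 13 false rings leaves 423 − 13 = 410 true rings beyond the insect-defoliation signature.
The ring at the bark edge is 2010 CE, so the insect-defoliation signature dates to 2010 − 410 = 1600 CE.

1600 CE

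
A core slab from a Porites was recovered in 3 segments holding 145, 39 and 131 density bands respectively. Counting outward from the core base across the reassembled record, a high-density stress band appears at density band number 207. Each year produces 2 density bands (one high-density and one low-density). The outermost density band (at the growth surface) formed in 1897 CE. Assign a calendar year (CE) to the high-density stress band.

Total density bands = 145 + 39 + 131 = 315.
Between density band 207 and the growth surface there are 315 − 207 = 108 density bands.
With 2 density bands per year, 108 / 2 = 54 years.
1897 − 54 = 1843 CE.

1843 CE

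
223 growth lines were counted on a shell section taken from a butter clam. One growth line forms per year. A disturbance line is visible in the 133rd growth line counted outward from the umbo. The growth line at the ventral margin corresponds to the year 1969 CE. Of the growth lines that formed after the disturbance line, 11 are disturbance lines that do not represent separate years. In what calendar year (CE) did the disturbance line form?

1890 CE

Between growth line 133 and the ventral margin there are 223 − 133 = 90 growth lines.
Removing the 11 false growth lines leaves 90 − 11 = 79 true growth lines beyond the disturbance line.
The growth line at the ventral margin is 1969 CE, so the disturbance line dates to 1969 − 79 = 1890 CE.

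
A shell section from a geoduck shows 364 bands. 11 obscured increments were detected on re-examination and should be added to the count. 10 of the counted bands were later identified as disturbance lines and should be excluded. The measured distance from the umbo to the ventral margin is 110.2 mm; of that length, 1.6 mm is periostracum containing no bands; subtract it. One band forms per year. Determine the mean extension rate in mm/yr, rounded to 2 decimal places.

0.30 mm/yr

Correcting the raw count gives 364 − 10 + 11 = 365 true bands.
Removing the 1.6 mm offcut leaves 110.2 − 1.6 = 108.6 mm.
Mean rate = 108.6 mm / 365 years ≈ 0.30 mm/yr.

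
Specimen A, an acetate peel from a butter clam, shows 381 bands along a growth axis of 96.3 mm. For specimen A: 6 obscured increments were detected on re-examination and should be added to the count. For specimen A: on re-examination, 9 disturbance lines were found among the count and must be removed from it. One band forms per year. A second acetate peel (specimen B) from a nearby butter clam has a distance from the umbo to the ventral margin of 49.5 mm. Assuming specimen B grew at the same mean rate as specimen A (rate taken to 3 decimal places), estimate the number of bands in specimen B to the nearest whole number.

194 bands

Specimen A: correcting the raw count gives 381 − 9 + 6 = 378 true bands.
A: Extension rate ≈ 96.3 / 378 = 0.255 mm/yr.
Specimen B: 49.5 mm / 0.255 mm per year = 194.12 years ≈ 194 bands.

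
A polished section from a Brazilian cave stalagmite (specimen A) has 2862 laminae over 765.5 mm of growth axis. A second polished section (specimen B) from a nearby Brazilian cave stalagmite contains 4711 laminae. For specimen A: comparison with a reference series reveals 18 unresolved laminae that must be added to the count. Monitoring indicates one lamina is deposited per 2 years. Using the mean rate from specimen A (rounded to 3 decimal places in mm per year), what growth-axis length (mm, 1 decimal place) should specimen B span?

Specimen A: adjusted count: 2862 + 18 = 2880 laminae.
Specimen A: multiplying by 2 years per lamina: 2880 × 2 = 5760 years.
A: Extension rate ≈ 765.5 / 5760 = 0.133 mm per year.
Specimen B: at 2 years per lamina, 4711 × 2 = 9422 years. B's length ≈ 0.133 × 9422 = 1253.1 mm.

1253.1 mm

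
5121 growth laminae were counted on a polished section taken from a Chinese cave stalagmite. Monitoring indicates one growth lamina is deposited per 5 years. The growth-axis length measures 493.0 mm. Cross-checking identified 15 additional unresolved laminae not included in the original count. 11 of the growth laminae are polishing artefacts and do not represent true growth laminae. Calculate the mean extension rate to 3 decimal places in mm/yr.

0.019 mm/yr

Correcting the raw count gives 5121 − 11 + 15 = 5125 true growth laminae.
At 5 years per growth lamina, 5125 × 5 = 25625 years.
Extension rate ≈ 493.0 / 25625 = 0.019 mm/yr.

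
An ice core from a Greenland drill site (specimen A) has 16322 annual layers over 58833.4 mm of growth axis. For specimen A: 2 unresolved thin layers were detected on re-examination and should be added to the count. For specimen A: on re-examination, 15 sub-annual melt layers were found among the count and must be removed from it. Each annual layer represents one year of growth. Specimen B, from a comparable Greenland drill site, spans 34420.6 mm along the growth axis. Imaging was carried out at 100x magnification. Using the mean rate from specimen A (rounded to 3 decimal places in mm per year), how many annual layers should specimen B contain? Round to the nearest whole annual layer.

9543 annual layers

Specimen A: correcting the raw count gives 16322 − 15 + 2 = 16309 true annual layers.
A: Mean rate = 58833.4 mm / 16309 years ≈ 3.607 mm/yr.
For B, 34420.6 / 3.607 = 9542.72 years ≈ 9543 annual layers.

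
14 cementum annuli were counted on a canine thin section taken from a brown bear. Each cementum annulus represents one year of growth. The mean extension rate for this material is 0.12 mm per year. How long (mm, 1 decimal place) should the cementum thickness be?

The record spans 14 years at 0.12 mm per year.
Length ≈ 0.12 × 14 = 1.7 mm.

1.7 mm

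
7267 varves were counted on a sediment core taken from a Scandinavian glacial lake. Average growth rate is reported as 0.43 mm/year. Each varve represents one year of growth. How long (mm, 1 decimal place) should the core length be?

7267 years of growth are recorded.
Length ≈ 0.43 × 7267 = 3124.8 mm.

3124.8 mm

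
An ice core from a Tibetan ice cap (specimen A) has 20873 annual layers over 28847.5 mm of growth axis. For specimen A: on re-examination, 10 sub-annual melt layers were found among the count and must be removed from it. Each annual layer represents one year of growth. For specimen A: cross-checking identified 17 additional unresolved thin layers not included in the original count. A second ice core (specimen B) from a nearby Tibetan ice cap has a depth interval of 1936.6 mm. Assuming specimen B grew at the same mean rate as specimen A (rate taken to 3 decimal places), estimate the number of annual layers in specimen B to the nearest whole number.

Specimen A: true annual layer count = 20873 − 10 + 17 = 20880.
A: Mean rate = 28847.5 mm / 20880 years ≈ 1.382 mm/yr.
Specimen B: 1936.6 mm / 1.382 mm per year = 1401.30 years ≈ 1401 annual layers.

1401 annual layers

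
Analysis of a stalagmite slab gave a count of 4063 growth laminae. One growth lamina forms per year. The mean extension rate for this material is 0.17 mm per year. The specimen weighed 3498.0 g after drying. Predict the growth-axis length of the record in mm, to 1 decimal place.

The record spans 4063 years at 0.17 mm per year.
Predicted length = 0.17 mm/year × 4063 years = 690.7 mm.

690.7 mm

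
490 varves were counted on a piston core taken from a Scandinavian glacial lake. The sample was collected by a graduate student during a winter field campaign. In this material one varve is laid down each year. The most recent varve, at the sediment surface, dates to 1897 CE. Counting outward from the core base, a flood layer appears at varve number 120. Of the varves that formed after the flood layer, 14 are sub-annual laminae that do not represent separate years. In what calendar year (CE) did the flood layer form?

1541 CE

Between varve 120 and the sediment surface there are 490 − 120 = 370 varves.
Removing the 14 false varves leaves 370 − 14 = 356 true varves beyond the flood layer.
1897 − 356 = 1541 CE.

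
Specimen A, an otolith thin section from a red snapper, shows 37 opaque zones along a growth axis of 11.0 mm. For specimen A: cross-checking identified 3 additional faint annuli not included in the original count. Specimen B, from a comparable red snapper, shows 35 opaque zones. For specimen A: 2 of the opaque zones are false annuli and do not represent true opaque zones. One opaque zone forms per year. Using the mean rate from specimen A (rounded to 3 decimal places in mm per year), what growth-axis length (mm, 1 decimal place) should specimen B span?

Specimen A: true opaque zone count = 37 − 2 + 3 = 38.
A: Mean rate = 11.0 mm / 38 years ≈ 0.289 mm/year.
B's length ≈ 0.289 × 35 = 10.1 mm.

10.1 mm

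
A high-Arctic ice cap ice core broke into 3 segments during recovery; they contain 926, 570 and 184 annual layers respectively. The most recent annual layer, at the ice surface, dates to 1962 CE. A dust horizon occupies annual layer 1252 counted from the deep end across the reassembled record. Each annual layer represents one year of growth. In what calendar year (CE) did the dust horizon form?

Total annual layers = 926 + 570 + 184 = 1680.
1680 − 1252 = 428 annual layers lie beyond the dust horizon toward the ice surface.
The annual layer at the ice surface is 1962 CE, so the dust horizon dates to 1962 − 428 = 1534 CE.

1534 CE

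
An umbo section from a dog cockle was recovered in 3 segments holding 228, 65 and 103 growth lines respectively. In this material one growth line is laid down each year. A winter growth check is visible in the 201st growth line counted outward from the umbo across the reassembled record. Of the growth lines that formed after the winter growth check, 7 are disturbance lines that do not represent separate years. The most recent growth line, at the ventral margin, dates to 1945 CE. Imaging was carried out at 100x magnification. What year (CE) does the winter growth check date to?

Total growth lines = 228 + 65 + 103 = 396.
Between growth line 201 and the ventral margin there are 396 − 201 = 195 growth lines.
Excluding 7 false growth lines: 195 − 7 = 188.
Counting back 188 years from 1945 CE places the winter growth check in 1945 − 188 = 1757 CE.

1757 CE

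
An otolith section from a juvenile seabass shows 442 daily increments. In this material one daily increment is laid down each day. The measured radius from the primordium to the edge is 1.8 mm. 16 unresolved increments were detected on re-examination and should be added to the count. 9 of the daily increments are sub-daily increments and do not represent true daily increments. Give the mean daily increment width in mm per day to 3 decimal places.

0.004 mm per day

True daily increment count = 442 − 9 + 16 = 449.
Mean rate = 1.8 mm / 449 days ≈ 0.004 mm per day.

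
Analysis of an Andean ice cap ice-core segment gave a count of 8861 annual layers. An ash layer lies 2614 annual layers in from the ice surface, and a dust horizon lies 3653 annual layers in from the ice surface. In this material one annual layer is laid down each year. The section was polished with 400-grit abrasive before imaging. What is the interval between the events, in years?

1039 yr

The two markers are separated by 3653 − 2614 = 1039 annual layers.
That is 1039 years at one annual layer per year.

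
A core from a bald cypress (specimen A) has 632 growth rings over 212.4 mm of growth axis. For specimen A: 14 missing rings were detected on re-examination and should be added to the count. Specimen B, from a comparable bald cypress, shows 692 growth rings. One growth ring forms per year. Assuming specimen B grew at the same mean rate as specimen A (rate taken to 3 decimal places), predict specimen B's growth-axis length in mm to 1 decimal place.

227.7 mm

Specimen A: after corrections the count is 632 + 14 = 646 growth rings.
A: Mean rate = 212.4 mm / 646 years ≈ 0.329 mm per year.
For B, 0.329 mm/year × 692 years = 227.7 mm.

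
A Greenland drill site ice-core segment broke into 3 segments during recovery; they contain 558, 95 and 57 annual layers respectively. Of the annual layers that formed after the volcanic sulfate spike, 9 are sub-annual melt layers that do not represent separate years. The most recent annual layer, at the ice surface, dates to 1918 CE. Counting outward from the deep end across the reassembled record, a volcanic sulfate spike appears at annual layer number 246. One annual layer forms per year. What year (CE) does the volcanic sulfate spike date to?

1463 CE

Total annual layers = 558 + 95 + 57 = 710.
Between annual layer 246 and the ice surface there are 710 − 246 = 464 annual layers.
464 − 9 false = 455 true annual layers after the volcanic sulfate spike.
1918 − 455 = 1463 CE.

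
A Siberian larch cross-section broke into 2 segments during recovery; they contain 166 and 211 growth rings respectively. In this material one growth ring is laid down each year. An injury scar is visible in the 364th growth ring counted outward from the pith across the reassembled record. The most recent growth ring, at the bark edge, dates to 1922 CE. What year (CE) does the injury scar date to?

Total growth rings = 166 + 211 = 377.
Between growth ring 364 and the bark edge there are 377 − 364 = 13 growth rings.
1922 − 13 = 1909 CE.

1909 CE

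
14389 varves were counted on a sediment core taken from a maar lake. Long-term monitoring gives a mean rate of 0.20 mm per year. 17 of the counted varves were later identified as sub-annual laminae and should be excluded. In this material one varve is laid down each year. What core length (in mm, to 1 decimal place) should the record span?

2874.4 mm

After corrections the count is 14389 − 17 = 14372 varves.
14372 years at 0.20 mm/year gives 0.20 × 14372 = 2874.4 mm.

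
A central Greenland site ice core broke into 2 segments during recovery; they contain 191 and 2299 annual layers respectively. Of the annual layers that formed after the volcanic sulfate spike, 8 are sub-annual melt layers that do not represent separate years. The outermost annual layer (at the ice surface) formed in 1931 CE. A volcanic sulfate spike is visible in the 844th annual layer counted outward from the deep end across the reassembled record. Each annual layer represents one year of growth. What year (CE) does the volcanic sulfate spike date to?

293 CE

Total annual layers = 191 + 2299 = 2490.
The volcanic sulfate spike sits at annual layer 844 from the deep end, so 2490 − 844 = 1646 annual layers formed after it.
Removing the 8 false annual layers leaves 1646 − 8 = 1638 true annual layers beyond the volcanic sulfate spike.
Counting back 1638 years from 1931 CE places the volcanic sulfate spike in 1931 − 1638 = 293 CE.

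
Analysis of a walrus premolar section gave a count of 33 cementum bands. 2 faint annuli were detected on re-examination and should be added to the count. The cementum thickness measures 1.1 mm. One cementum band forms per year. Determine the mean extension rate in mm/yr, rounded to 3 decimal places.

0.031 mm/yr

Adjusted count: 33 + 2 = 35 cementum bands.
1.1 mm over 35 years gives 1.1 / 35 ≈ 0.031 mm/yr.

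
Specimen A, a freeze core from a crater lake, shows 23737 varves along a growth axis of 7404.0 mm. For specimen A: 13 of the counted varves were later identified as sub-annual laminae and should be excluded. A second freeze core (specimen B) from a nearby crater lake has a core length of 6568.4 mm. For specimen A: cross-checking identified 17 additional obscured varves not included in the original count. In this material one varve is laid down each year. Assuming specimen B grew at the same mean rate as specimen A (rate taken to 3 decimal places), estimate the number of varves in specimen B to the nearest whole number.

21053 varves

Specimen A: adjusted count: 23737 − 13 + 17 = 23741 varves.
A: Extension rate ≈ 7404.0 / 23741 = 0.312 mm/yr.
For B, 6568.4 / 0.312 = 21052.56 years ≈ 21053 varves.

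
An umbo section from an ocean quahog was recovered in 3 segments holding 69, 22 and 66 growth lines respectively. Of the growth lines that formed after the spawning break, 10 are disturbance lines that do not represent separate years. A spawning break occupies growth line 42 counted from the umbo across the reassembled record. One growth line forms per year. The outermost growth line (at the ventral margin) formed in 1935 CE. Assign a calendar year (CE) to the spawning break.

Total growth lines = 69 + 22 + 66 = 157.
The spawning break sits at growth line 42 from the umbo, so 157 − 42 = 115 growth lines formed after it.
115 − 10 false = 105 true growth lines after the spawning break.
1935 − 105 = 1830 CE.

1830 CE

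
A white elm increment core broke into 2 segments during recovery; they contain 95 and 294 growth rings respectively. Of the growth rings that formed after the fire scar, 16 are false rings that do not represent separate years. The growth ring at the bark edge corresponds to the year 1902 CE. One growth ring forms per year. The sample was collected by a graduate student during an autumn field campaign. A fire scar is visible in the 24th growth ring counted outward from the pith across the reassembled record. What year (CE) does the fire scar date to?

1553 CE

Total growth rings = 95 + 294 = 389.
389 − 24 = 365 growth rings lie beyond the fire scar toward the bark edge.
Excluding 16 false growth rings: 365 − 16 = 349.
Counting back 349 years from 1902 CE places the fire scar in 1902 − 349 = 1553 CE.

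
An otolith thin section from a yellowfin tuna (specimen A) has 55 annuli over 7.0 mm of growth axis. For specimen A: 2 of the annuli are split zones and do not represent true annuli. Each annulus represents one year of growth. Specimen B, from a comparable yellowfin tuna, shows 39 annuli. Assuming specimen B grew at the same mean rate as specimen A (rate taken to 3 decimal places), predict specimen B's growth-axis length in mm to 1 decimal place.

Specimen A: correcting the raw count gives 55 − 2 = 53 true annuli.
A: Mean rate = 7.0 mm / 53 years ≈ 0.132 mm per year.
Length of B = 0.132 × 39 = 5.1 mm.

5.1 mm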